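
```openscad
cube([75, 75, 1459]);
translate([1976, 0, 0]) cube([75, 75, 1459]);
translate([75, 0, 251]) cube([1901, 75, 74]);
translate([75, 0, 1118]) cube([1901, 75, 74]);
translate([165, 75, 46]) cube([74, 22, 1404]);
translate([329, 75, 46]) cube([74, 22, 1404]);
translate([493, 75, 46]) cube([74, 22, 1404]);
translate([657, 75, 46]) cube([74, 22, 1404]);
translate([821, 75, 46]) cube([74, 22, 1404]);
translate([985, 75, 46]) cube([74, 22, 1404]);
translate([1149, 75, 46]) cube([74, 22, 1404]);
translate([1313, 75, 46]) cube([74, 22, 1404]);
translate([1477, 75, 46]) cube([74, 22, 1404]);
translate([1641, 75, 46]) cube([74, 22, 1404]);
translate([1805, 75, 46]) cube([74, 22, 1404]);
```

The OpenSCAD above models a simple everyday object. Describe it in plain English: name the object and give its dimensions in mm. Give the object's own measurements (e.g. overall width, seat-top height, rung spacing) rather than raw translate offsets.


A fence section. Two 75×75 mm posts, 1459 mm tall, stand on the floor with a clear span of 1901 mm between their inner faces. Two horizontal rails of 75×74 mm section span the gap between the posts with their undersides at z = 251 mm and z = 1118 mm, flush with the posts' −y face. 11 pickets, each 74 mm wide, 22 mm thick and 1404 mm tall, are fixed to the +y face of the rails with their bottoms at z = 46 mm, spaced across the span with a 90 mm gap after the −x post and between neighbouring pickets, with 97 mm left before the +x post.


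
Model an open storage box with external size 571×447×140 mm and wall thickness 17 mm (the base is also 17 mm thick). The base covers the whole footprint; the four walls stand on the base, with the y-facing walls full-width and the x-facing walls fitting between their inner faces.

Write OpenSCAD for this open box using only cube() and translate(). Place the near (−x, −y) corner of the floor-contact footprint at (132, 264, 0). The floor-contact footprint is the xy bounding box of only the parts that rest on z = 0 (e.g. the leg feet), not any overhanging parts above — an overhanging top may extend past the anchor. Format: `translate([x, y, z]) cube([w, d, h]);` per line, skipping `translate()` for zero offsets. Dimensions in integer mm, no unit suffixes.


translate([132, 264, 0]) cube([571, 447, 17]);
translate([132, 264, 17]) cube([571, 17, 123]);
translate([132, 694, 17]) cube([571, 17, 123]);
translate([132, 281, 17]) cube([17, 413, 123]);
translate([686, 281, 17]) cube([17, 413, 123]);


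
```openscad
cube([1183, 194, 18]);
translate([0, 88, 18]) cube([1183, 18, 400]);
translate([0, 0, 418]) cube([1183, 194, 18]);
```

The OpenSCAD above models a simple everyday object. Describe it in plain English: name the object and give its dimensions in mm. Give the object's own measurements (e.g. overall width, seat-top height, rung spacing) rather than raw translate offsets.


An I-beam lying along x, 1183 mm long. Overall section height 436 mm. Two flanges 194 mm wide (y) and 18 mm thick, one on the floor and one at the top; a web 18 mm thick runs between them, centred on the flange width.


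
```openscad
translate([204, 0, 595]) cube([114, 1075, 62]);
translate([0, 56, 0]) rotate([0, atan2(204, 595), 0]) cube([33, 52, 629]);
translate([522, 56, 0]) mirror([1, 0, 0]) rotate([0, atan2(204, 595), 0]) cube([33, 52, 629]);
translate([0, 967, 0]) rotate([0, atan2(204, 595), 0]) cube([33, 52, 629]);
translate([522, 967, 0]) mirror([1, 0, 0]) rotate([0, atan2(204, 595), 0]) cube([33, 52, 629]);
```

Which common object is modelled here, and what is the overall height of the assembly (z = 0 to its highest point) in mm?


A sawhorse. The overall height is 657 mm.

A beam across two mirrored pairs of raked legs — a sawhorse. The beam's underside is at z = 595 (matching the legs' vertical rise in atan2(204, 595)) and the beam is 62 mm tall, so its top is at 595 + 62 = 657 mm. The raked legs top out at the beam's underside, so that is the highest point.


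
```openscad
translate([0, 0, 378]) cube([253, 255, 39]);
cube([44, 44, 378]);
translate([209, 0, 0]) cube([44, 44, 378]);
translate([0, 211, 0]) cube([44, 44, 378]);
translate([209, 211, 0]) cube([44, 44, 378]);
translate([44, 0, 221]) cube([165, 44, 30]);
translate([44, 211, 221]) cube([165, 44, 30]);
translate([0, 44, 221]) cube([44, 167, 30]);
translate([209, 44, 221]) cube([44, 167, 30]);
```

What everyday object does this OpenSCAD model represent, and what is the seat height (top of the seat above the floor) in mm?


A stool. The seat height is 417 mm.

A 253×255×39 slab at z = 378 on four corner posts — a stool. The seat top is 378 + 39 = 417 mm.


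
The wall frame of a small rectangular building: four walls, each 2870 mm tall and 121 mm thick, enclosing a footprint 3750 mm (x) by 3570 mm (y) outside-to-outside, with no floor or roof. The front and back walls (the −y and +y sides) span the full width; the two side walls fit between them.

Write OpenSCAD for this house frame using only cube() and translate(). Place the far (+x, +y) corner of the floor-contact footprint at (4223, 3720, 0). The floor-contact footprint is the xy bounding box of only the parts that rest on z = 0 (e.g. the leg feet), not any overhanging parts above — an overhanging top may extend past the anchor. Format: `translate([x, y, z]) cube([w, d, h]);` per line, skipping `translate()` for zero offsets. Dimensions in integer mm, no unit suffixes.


translate([473, 150, 0]) cube([3750, 121, 2870]);
translate([473, 3599, 0]) cube([3750, 121, 2870]);
translate([473, 271, 0]) cube([121, 3328, 2870]);
translate([4102, 271, 0]) cube([121, 3328, 2870]);


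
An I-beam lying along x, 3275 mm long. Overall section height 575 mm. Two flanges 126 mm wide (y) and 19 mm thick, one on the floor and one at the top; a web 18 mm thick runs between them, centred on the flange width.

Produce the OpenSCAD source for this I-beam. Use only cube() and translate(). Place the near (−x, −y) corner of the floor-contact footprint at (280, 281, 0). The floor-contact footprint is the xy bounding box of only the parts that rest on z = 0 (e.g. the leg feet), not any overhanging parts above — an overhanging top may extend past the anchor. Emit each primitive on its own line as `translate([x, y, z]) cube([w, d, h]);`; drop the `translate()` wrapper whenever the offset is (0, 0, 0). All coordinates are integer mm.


translate([280, 281, 0]) cube([3275, 126, 19]);
translate([280, 335, 19]) cube([3275, 18, 537]);
translate([280, 281, 556]) cube([3275, 126, 19]);


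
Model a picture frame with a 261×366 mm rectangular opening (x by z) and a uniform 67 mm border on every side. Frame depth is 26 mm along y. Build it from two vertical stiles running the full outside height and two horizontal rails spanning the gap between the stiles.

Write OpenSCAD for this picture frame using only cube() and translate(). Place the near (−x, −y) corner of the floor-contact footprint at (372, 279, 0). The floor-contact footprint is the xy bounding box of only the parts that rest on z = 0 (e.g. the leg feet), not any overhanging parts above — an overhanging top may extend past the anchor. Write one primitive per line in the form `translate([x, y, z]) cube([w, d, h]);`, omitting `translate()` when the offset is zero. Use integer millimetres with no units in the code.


translate([372, 279, 0]) cube([67, 26, 500]);
translate([700, 279, 0]) cube([67, 26, 500]);
translate([439, 279, 0]) cube([261, 26, 67]);
translate([439, 279, 433]) cube([261, 26, 67]);


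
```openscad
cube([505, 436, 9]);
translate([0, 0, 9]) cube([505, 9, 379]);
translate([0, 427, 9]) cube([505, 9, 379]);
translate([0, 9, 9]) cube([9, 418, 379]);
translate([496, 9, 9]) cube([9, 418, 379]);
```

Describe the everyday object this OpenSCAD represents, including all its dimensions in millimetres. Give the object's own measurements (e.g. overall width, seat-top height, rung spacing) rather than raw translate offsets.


An open-topped rectangular box: outside dimensions 505×436×388 mm, with a uniform wall and base thickness of 9 mm. The base is a full 505×436 slab on the floor; four walls sit on top of the base. The front and back walls (the −y and +y sides) span the full width; the two side walls fit between them.


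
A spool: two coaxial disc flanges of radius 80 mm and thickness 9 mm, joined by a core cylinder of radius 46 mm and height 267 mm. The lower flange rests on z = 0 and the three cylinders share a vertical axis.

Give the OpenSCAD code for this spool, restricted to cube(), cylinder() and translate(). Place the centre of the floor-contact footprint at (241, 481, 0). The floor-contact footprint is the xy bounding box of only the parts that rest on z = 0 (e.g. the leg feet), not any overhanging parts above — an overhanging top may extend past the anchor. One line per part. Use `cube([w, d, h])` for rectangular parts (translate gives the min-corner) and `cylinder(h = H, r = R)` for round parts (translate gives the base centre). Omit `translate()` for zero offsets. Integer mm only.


translate([241, 481, 0]) cylinder(h = 9, r = 80);
translate([241, 481, 9]) cylinder(h = 267, r = 46);
translate([241, 481, 276]) cylinder(h = 9, r = 80);


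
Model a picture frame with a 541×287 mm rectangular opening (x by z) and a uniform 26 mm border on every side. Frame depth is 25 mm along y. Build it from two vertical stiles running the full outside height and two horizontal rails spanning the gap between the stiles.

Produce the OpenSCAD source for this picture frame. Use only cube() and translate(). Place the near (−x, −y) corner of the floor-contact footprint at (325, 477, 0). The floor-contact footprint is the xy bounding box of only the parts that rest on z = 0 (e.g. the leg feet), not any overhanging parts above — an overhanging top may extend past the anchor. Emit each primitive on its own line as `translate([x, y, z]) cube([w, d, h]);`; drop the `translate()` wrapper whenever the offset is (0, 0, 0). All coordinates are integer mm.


translate([325, 477, 0]) cube([26, 25, 339]);
translate([892, 477, 0]) cube([26, 25, 339]);
translate([351, 477, 0]) cube([541, 25, 26]);
translate([351, 477, 313]) cube([541, 25, 26]);


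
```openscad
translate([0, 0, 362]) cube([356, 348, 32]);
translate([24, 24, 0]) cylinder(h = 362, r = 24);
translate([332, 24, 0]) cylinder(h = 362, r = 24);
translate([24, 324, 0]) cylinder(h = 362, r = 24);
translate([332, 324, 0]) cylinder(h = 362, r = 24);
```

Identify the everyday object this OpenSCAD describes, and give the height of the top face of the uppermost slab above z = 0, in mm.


A stool. The seat height is 394 mm.

A 356×348×32 slab at z = 362 on four corner cylinders — a stool. The seat top is 362 + 32 = 394 mm.


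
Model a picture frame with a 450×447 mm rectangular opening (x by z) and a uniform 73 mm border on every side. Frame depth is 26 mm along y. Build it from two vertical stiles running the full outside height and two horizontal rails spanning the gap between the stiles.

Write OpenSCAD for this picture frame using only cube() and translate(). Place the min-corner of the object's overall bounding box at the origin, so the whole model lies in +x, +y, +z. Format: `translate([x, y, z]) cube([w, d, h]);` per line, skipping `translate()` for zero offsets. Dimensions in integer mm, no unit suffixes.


cube([73, 26, 593]);
translate([523, 0, 0]) cube([73, 26, 593]);
translate([73, 0, 0]) cube([450, 26, 73]);
translate([73, 0, 520]) cube([450, 26, 73]);


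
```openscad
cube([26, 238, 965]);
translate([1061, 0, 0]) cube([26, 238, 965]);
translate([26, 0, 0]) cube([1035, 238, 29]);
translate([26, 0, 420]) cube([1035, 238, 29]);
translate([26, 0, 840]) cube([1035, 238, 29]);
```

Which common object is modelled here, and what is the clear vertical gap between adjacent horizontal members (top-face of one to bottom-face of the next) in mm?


A bookshelf. The clear shelf gap is 391 mm.

Two tall side panels with 3 horizontal boards between them — a bookshelf. The first two shelf undersides are at z = 0 and z = 420; with shelf thickness 29, the clear gap is 420 − 0 − 29 = 391 mm.


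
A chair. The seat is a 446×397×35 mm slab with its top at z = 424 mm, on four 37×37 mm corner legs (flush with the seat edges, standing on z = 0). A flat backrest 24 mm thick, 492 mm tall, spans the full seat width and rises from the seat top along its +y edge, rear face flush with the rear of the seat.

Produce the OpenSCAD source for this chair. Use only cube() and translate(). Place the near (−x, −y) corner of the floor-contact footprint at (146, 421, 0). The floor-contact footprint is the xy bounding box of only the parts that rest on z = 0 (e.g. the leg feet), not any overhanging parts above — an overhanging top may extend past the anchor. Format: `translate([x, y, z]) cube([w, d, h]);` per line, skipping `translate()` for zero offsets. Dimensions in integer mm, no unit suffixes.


translate([146, 421, 389]) cube([446, 397, 35]);
translate([146, 421, 0]) cube([37, 37, 389]);
translate([555, 421, 0]) cube([37, 37, 389]);
translate([146, 781, 0]) cube([37, 37, 389]);
translate([555, 781, 0]) cube([37, 37, 389]);
translate([146, 794, 424]) cube([446, 24, 492]);


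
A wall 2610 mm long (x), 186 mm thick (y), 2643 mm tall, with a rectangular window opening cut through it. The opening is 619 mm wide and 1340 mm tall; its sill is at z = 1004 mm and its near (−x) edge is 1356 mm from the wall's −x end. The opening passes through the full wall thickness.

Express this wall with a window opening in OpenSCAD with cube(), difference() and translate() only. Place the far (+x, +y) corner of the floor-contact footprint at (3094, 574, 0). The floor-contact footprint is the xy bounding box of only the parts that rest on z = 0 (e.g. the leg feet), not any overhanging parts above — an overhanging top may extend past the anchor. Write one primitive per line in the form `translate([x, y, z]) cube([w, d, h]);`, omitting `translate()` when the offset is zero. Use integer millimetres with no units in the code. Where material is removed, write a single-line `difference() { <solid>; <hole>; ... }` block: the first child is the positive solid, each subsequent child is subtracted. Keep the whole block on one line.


difference() { translate([484, 388, 0]) cube([2610, 186, 2643]); translate([1840, 388, 1004]) cube([619, 186, 1340]); }


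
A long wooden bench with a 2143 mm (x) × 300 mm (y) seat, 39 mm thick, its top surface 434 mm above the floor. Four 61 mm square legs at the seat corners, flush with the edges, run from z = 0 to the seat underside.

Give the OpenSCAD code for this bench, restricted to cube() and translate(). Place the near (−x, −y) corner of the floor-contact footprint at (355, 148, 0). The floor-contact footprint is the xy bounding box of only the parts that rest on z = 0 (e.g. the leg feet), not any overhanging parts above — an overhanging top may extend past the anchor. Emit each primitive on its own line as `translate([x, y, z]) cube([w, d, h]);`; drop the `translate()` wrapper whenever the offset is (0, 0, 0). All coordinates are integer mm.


translate([355, 148, 395]) cube([2143, 300, 39]);
translate([355, 148, 0]) cube([61, 61, 395]);
translate([355, 387, 0]) cube([61, 61, 395]);
translate([2437, 148, 0]) cube([61, 61, 395]);
translate([2437, 387, 0]) cube([61, 61, 395]);


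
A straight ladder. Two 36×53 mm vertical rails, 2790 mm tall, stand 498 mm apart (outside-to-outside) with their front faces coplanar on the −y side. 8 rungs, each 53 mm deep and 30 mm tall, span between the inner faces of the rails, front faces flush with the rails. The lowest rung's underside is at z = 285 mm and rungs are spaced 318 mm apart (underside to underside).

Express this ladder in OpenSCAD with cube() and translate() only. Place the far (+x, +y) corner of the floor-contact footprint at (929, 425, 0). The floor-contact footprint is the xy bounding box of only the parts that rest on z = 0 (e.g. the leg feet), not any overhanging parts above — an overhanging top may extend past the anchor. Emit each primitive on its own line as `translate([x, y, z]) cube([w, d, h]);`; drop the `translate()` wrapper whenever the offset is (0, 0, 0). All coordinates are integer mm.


translate([431, 372, 0]) cube([36, 53, 2790]);
translate([893, 372, 0]) cube([36, 53, 2790]);
translate([467, 372, 285]) cube([426, 53, 30]);
translate([467, 372, 603]) cube([426, 53, 30]);
translate([467, 372, 921]) cube([426, 53, 30]);
translate([467, 372, 1239]) cube([426, 53, 30]);
translate([467, 372, 1557]) cube([426, 53, 30]);
translate([467, 372, 1875]) cube([426, 53, 30]);
translate([467, 372, 2193]) cube([426, 53, 30]);
translate([467, 372, 2511]) cube([426, 53, 30]);


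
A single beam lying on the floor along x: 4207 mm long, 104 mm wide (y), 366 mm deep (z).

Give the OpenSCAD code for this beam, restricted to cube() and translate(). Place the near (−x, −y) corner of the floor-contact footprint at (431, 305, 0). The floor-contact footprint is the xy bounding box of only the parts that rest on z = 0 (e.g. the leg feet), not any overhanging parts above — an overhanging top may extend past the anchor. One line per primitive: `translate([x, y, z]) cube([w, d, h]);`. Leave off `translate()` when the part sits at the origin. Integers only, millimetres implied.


translate([431, 305, 0]) cube([4207, 104, 366]);


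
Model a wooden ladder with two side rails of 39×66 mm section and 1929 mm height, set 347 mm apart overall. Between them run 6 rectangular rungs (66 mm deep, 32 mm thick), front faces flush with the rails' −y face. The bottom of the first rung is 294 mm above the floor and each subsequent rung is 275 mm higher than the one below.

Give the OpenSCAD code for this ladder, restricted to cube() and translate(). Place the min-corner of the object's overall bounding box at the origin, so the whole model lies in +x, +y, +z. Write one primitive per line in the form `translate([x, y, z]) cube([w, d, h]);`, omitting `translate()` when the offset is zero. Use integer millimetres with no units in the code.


// rung span = 347 - 2*39 = 269
// rung[k] z = 294 + k*275
cube([39, 66, 1929]);
translate([308, 0, 0]) cube([39, 66, 1929]);
translate([39, 0, 294]) cube([269, 66, 32]);
translate([39, 0, 569]) cube([269, 66, 32]);
translate([39, 0, 844]) cube([269, 66, 32]);
translate([39, 0, 1119]) cube([269, 66, 32]);
translate([39, 0, 1394]) cube([269, 66, 32]);
translate([39, 0, 1669]) cube([269, 66, 32]);


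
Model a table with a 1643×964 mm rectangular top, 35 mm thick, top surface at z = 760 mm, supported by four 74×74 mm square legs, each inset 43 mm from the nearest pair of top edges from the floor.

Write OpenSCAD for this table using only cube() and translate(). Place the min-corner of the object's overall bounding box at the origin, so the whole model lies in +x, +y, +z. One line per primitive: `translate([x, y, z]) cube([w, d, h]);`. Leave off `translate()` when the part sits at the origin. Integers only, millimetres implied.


translate([0, 0, 725]) cube([1643, 964, 35]);
translate([43, 43, 0]) cube([74, 74, 725]);
translate([1526, 43, 0]) cube([74, 74, 725]);
translate([43, 847, 0]) cube([74, 74, 725]);
translate([1526, 847, 0]) cube([74, 74, 725]);


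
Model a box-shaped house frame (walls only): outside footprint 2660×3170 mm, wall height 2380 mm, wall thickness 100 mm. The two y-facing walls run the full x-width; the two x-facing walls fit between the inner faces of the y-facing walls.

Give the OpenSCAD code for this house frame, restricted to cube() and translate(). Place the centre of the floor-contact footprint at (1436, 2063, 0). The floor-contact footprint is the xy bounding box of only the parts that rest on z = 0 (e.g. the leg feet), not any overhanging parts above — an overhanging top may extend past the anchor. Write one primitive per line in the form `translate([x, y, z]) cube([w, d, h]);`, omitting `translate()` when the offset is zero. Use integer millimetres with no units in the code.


translate([106, 478, 0]) cube([2660, 100, 2380]);
translate([106, 3548, 0]) cube([2660, 100, 2380]);
translate([106, 578, 0]) cube([100, 2970, 2380]);
translate([2666, 578, 0]) cube([100, 2970, 2380]);


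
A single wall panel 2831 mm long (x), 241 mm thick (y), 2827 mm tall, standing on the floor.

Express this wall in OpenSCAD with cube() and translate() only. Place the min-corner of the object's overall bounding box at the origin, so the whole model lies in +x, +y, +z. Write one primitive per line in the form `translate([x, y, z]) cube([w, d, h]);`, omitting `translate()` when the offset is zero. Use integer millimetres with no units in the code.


cube([2831, 241, 2827]);


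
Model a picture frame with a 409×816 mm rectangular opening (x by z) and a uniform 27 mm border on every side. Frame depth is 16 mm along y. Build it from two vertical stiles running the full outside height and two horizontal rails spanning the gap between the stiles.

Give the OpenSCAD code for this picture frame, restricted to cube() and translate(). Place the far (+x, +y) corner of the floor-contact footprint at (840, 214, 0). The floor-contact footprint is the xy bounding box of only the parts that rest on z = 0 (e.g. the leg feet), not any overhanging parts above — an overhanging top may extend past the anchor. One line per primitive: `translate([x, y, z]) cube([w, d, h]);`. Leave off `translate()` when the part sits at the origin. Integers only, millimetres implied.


translate([377, 198, 0]) cube([27, 16, 870]);
translate([813, 198, 0]) cube([27, 16, 870]);
translate([404, 198, 0]) cube([409, 16, 27]);
translate([404, 198, 843]) cube([409, 16, 27]);


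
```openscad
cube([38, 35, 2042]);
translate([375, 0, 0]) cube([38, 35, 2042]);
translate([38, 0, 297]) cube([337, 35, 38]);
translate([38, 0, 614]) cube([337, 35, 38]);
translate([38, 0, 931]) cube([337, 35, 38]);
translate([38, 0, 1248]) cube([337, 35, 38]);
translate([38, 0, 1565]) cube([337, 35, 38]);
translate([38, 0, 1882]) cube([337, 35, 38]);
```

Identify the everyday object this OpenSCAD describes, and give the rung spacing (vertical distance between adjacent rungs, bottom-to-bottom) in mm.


A ladder. The rung spacing is 317 mm.

Two tall 38×35 posts with 6 short bars between them — a ladder. Adjacent rungs sit at z = 297 and z = 614, so the spacing is 614 − 297 = 317 mm.


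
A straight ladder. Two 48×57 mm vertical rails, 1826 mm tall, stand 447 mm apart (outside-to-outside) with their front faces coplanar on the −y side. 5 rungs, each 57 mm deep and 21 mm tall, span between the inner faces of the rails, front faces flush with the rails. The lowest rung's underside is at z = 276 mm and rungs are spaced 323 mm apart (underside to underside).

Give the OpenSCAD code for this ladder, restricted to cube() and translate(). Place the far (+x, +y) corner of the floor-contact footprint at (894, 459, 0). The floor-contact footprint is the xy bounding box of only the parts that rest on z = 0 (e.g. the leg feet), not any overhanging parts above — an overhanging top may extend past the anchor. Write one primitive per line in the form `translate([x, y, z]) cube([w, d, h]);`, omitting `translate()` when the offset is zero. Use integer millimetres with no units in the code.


translate([447, 402, 0]) cube([48, 57, 1826]);
translate([846, 402, 0]) cube([48, 57, 1826]);
translate([495, 402, 276]) cube([351, 57, 21]);
translate([495, 402, 599]) cube([351, 57, 21]);
translate([495, 402, 922]) cube([351, 57, 21]);
translate([495, 402, 1245]) cube([351, 57, 21]);
translate([495, 402, 1568]) cube([351, 57, 21]);


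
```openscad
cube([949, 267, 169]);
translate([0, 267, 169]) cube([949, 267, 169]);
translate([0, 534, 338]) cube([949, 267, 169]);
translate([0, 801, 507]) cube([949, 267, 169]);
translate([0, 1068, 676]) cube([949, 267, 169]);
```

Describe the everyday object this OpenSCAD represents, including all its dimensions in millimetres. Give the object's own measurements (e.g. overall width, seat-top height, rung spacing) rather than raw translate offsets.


A straight staircase of 5 solid steps. Each step is 949 mm wide (x), 267 mm deep (y, the going) and 169 mm tall (the rise). The first step rests on the floor; each subsequent step sits one going further in +y and one rise higher in +z, directly behind and above the previous step with no overlap.


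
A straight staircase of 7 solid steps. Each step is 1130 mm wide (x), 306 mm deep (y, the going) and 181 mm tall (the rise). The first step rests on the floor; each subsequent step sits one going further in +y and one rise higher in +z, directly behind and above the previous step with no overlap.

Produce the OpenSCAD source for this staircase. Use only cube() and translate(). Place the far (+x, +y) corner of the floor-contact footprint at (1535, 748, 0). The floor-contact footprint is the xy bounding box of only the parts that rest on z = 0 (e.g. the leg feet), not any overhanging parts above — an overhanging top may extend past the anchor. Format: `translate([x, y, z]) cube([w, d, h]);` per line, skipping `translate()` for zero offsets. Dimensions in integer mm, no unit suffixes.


translate([405, 442, 0]) cube([1130, 306, 181]);
translate([405, 748, 181]) cube([1130, 306, 181]);
translate([405, 1054, 362]) cube([1130, 306, 181]);
translate([405, 1360, 543]) cube([1130, 306, 181]);
translate([405, 1666, 724]) cube([1130, 306, 181]);
translate([405, 1972, 905]) cube([1130, 306, 181]);
translate([405, 2278, 1086]) cube([1130, 306, 181]);


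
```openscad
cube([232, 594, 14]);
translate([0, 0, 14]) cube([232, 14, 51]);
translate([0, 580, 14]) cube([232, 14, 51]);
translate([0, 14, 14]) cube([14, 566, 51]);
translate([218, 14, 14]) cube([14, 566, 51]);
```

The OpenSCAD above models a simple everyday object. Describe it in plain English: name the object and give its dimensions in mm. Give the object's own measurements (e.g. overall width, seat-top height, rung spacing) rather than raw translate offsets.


An open-topped rectangular box: outside dimensions 232×594×65 mm, with a uniform wall and base thickness of 14 mm. The base is a full 232×594 slab on the floor; four walls sit on top of the base. The front and back walls (the −y and +y sides) span the full width; the two side walls fit between them.


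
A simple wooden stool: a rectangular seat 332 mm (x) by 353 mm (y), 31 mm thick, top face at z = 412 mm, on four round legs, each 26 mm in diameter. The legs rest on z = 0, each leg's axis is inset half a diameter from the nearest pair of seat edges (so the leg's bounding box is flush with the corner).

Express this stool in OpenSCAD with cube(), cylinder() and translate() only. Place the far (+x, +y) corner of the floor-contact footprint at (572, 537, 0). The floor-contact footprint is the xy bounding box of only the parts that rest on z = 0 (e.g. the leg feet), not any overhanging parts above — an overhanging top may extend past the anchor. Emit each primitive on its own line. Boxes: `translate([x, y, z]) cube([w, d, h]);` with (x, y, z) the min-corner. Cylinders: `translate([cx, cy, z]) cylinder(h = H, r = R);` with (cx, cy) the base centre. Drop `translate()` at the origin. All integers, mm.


translate([240, 184, 381]) cube([332, 353, 31]);
translate([253, 197, 0]) cylinder(h = 381, r = 13);
translate([559, 197, 0]) cylinder(h = 381, r = 13);
translate([253, 524, 0]) cylinder(h = 381, r = 13);
translate([559, 524, 0]) cylinder(h = 381, r = 13);


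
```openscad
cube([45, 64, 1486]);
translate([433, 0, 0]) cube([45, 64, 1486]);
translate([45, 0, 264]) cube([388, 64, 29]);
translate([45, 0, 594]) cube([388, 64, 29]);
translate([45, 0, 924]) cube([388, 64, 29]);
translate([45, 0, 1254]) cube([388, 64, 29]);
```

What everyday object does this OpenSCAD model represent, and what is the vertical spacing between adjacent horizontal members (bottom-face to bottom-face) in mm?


A ladder. The rung spacing is 330 mm.

Two tall 45×64 posts with 4 short bars between them — a ladder. Adjacent rungs sit at z = 264 and z = 594, so the spacing is 594 − 264 = 330 mm.


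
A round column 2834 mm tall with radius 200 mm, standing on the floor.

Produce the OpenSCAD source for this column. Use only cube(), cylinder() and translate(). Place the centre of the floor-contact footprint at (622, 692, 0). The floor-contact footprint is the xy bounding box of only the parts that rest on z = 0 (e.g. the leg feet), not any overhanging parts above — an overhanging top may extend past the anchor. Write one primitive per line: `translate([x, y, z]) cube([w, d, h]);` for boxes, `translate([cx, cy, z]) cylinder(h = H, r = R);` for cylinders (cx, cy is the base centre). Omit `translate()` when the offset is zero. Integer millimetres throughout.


translate([622, 692, 0]) cylinder(h = 2834, r = 200);


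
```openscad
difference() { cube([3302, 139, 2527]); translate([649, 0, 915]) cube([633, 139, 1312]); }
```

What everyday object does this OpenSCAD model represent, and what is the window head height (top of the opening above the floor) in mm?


A wall with a window opening. The window head height is 2227 mm.

A wall with a rectangular opening subtracted — a window. Sill at z = 915, opening 1312 mm tall, so the head is at 915 + 1312 = 2227 mm.


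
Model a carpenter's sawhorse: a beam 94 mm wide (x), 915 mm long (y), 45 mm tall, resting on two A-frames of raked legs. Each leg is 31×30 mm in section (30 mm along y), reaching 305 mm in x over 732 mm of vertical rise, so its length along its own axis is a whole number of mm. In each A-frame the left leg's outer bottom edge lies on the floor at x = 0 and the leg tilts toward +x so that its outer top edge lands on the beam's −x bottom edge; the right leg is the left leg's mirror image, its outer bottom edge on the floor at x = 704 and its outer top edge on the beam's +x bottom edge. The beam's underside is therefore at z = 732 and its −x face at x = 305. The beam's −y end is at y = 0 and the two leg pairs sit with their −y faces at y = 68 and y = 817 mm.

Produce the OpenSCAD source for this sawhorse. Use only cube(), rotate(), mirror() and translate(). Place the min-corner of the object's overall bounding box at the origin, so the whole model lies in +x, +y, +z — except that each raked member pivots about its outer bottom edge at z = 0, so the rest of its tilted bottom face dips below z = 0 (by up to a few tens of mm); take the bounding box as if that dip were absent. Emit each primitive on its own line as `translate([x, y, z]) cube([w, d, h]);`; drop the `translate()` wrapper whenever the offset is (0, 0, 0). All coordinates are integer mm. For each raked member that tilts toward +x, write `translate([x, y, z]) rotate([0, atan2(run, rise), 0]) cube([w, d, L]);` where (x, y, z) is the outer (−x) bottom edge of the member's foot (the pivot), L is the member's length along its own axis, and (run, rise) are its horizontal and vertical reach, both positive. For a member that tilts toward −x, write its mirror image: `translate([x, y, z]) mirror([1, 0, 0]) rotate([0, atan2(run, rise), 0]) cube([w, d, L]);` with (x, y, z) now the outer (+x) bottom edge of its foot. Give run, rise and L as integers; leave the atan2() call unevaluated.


translate([305, 0, 732]) cube([94, 915, 45]);
translate([0, 68, 0]) rotate([0, atan2(305, 732), 0]) cube([31, 30, 793]);
translate([704, 68, 0]) mirror([1, 0, 0]) rotate([0, atan2(305, 732), 0]) cube([31, 30, 793]);
translate([0, 817, 0]) rotate([0, atan2(305, 732), 0]) cube([31, 30, 793]);
translate([704, 817, 0]) mirror([1, 0, 0]) rotate([0, atan2(305, 732), 0]) cube([31, 30, 793]);


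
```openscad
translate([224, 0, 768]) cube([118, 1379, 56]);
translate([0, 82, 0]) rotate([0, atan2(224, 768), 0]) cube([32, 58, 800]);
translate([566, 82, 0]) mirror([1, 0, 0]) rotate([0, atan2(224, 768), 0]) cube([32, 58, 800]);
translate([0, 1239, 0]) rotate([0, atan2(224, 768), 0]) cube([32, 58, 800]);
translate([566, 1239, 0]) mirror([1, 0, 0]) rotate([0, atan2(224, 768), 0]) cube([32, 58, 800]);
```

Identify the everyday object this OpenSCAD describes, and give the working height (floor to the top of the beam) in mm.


A sawhorse. The overall height is 824 mm.

A beam across two mirrored pairs of raked legs — a sawhorse. The beam's underside is at z = 768 (matching the legs' vertical rise in atan2(224, 768)) and the beam is 56 mm tall, so its top is at 768 + 56 = 824 mm. The raked legs top out at the beam's underside, so that is the highest point.


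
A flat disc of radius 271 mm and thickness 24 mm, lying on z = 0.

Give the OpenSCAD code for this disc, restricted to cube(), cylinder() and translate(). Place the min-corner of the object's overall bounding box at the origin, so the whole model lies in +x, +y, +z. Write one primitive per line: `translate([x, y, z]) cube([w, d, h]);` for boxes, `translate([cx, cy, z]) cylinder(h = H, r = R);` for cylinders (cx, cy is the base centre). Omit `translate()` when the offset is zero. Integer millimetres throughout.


translate([271, 271, 0]) cylinder(h = 24, r = 271);


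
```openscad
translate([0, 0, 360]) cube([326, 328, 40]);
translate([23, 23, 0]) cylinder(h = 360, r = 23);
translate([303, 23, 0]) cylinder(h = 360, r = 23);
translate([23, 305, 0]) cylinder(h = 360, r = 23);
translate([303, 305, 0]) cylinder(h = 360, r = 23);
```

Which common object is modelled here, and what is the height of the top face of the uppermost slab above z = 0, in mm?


A stool. The seat height is 400 mm.

A 326×328×40 slab at z = 360 on four corner cylinders — a stool. The seat top is 360 + 40 = 400 mm.


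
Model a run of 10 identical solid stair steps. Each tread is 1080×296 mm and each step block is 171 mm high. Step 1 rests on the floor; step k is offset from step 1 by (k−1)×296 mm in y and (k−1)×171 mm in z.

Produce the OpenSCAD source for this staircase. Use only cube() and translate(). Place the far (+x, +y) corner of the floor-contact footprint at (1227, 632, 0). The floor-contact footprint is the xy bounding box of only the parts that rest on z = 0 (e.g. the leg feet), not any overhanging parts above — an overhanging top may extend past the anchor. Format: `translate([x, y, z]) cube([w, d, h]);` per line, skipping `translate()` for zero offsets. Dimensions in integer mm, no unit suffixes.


translate([147, 336, 0]) cube([1080, 296, 171]);
translate([147, 632, 171]) cube([1080, 296, 171]);
translate([147, 928, 342]) cube([1080, 296, 171]);
translate([147, 1224, 513]) cube([1080, 296, 171]);
translate([147, 1520, 684]) cube([1080, 296, 171]);
translate([147, 1816, 855]) cube([1080, 296, 171]);
translate([147, 2112, 1026]) cube([1080, 296, 171]);
translate([147, 2408, 1197]) cube([1080, 296, 171]);
translate([147, 2704, 1368]) cube([1080, 296, 171]);
translate([147, 3000, 1539]) cube([1080, 296, 171]);


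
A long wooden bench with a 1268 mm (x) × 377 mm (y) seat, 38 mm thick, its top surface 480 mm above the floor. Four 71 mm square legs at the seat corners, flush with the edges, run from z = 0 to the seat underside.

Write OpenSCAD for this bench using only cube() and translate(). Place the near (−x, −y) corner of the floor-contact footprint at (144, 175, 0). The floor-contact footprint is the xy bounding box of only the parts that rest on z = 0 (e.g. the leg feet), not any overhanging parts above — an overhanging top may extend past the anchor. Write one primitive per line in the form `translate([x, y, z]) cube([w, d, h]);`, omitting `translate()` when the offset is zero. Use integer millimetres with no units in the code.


translate([144, 175, 442]) cube([1268, 377, 38]);
translate([144, 175, 0]) cube([71, 71, 442]);
translate([144, 481, 0]) cube([71, 71, 442]);
translate([1341, 175, 0]) cube([71, 71, 442]);
translate([1341, 481, 0]) cube([71, 71, 442]);


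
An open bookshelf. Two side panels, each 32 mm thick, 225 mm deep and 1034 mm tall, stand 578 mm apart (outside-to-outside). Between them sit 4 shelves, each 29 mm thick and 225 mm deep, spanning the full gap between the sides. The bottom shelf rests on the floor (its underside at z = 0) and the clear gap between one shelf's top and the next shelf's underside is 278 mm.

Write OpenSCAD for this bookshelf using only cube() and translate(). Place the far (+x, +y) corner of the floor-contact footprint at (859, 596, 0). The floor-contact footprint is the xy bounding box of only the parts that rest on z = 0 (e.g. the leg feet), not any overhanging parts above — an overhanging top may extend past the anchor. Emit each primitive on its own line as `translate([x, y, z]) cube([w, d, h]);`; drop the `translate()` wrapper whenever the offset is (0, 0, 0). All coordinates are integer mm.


translate([281, 371, 0]) cube([32, 225, 1034]);
translate([827, 371, 0]) cube([32, 225, 1034]);
translate([313, 371, 0]) cube([514, 225, 29]);
translate([313, 371, 307]) cube([514, 225, 29]);
translate([313, 371, 614]) cube([514, 225, 29]);
translate([313, 371, 921]) cube([514, 225, 29]);


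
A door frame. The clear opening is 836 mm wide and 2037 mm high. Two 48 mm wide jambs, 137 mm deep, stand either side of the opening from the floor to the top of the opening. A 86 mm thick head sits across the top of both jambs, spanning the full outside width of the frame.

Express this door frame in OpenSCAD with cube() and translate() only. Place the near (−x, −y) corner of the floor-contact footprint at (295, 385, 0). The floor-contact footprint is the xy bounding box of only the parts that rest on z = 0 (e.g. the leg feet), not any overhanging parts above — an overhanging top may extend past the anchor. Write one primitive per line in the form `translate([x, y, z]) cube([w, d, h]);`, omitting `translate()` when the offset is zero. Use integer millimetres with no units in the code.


translate([295, 385, 0]) cube([48, 137, 2037]);
translate([1179, 385, 0]) cube([48, 137, 2037]);
translate([295, 385, 2037]) cube([932, 137, 86]);


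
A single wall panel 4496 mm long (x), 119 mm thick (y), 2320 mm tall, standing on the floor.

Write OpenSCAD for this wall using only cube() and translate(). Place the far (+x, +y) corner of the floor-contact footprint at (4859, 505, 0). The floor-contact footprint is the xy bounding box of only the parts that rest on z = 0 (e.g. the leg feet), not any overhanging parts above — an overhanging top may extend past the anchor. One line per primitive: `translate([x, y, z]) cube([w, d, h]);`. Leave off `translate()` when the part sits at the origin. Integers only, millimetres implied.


translate([363, 386, 0]) cube([4496, 119, 2320]);


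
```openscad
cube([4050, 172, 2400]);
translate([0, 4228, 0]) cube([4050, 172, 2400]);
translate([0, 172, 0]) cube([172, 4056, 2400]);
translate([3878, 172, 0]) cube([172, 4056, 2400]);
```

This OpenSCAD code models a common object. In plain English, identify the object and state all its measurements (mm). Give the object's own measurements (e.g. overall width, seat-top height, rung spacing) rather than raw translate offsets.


The wall frame of a small rectangular building: four walls, each 2400 mm tall and 172 mm thick, enclosing a footprint 4050 mm (x) by 4400 mm (y) outside-to-outside, with no floor or roof. The front and back walls (the −y and +y sides) span the full width; the two side walls fit between them.


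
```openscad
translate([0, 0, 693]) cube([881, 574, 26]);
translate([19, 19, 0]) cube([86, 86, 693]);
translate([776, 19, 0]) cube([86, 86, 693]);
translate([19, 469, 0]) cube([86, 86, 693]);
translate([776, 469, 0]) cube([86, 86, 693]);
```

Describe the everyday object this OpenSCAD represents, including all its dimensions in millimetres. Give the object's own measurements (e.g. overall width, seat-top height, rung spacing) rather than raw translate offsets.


A table: top 881 mm (x) × 574 mm (y), 26 mm thick, upper face at z = 719 mm, on four 86×86 mm square legs, each inset 19 mm from the nearest pair of top edges from z = 0 to the bottom of the top.


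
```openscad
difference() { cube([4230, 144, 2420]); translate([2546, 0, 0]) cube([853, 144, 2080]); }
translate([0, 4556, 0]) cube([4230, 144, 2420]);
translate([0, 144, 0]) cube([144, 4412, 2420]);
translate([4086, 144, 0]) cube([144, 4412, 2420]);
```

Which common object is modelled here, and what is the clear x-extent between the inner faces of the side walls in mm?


A single room. The interior width is 3942 mm.

Four walls enclosing a rectangle with a door in the front wall — a room. Outside width 4230 minus two 144 mm walls gives 3942 mm.
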